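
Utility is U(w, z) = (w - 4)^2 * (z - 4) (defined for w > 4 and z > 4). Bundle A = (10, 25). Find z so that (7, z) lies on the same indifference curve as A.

z = 88

U(10, 25) = 756.
Set U(7, z) = 756 and solve.
With w = 7: (7 − 4)^2 = 9, so (z − 4) = 756/9 = 84.
So z = 4 + 84 = 88.
Check: U(7, 88) = 756.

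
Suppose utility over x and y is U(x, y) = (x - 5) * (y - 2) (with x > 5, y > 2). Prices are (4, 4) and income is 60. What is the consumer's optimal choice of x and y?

x* = 9, y* = 6

MU_x = (y−2), MU_y = (x−5).
MRS = (y−2)/(x−5).
Tangency: set MRS = p_x/p_y = 4/4 = 1.
So (y − 2)/(x − 5) = 1, i.e. (y − 2) = (x − 5).
Rewrite the budget in excess-of-subsistence terms: 4·(x − 5) + 4·(y − 2) = 60 − 4·5 − 4·2 = 32.
Substituting, 8·(x − 5) = 32, so x − 5 = 4 and x* = 9.
Then y − 2 = 4, so y* = 6.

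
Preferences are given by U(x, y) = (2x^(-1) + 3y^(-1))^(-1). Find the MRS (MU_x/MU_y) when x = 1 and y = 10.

For CES with ρ = -1, MRS = (2/3)·(y/x)^2.
At (1, 10): MRS = 200/3.
The indifference curve has slope −200/3 at this bundle.

MRS = 200/3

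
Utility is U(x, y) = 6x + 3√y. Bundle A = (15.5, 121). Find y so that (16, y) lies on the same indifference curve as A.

y = 100

U(15.5, 121) = 126.
Set U(16, y) = 126 and solve.
With x = 16: 3√y = 126 − 6·16 = 30, so √y = 10 and y = 100.
Check: U(16, 100) = 126.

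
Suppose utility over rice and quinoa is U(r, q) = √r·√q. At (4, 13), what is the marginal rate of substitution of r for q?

MU_r = 0.5·r^(-0.5)·√q and MU_q = 0.5·√r·q^(-0.5).
MRS = MU_r/MU_q = q/r.
At (4, 13): MRS = 3.25.
The indifference curve has slope −3.25 at this bundle.

MRS = 3.25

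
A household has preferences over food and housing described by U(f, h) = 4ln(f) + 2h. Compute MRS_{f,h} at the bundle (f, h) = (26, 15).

MRS = 1/13

MU_f = 4/f, MU_h = 2.
MRS = 4/f ÷ 2.
At (26, 15): MRS = 1/13.
So at (26, 15) the consumer would give up 1/13 units of h for one more unit of f.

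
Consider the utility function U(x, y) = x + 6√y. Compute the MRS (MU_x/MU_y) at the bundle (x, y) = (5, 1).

MRS = 1/3

MU_x = 1, MU_y = 6/(2√y).
MRS = 1 ÷ (6/(2√y)).
At (5, 1): MRS = 1/3.
The indifference curve has slope −1/3 at this bundle.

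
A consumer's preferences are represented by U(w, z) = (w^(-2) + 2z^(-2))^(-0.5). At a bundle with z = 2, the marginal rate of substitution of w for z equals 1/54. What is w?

w = 6

For CES with ρ = -2, MRS = (1/2)·(z/w)^3.
Setting (1/2)·(2/w)^3 = 1/54 gives (2/w)^3 = 1/27, so 2/w = 1/3 and w = 6.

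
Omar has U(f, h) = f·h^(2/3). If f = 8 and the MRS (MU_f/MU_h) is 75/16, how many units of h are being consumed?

h = 25

MU_f = h^(2/3) and MU_h = 2/3·f·h^(-1/3).
MRS = MU_f/MU_h = (1.5)·h/f.
Substitute f = 8: MRS = h/(16/3). Setting h/(16/3) = 75/16 gives h = (75/16)·(16/3) = 25.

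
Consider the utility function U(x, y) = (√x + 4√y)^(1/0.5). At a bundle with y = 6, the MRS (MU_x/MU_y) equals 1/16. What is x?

x = 96

For CES with ρ = 0.5, MRS = (1/4)·√(y/x).
Setting (1/4)·√(6/x) = 1/16 gives √(6/x) = 0.25, so 6/x = 1/16 and x = 96.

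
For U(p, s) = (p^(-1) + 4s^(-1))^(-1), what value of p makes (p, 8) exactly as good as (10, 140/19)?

p = 7

U depends on (p, s) only through S = p^(-1) + 4s^(-1), so equal utility means equal S. At (10, 140/19): S = 9/14.
With s = 8: 4·8^(-1) = 0.5, so p^(-1) = 9/14 − 0.5 = 1/7.
Hence p = 1/(1/7) = 7.
Check: U(7, 8) = 1.5556.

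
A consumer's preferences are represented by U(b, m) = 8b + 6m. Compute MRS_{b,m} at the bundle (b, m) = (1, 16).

MRS = 4/3

MU_b = 8, MU_m = 6, so MRS = 8/6 = 4/3 at every bundle.
At (1, 16): MRS = 4/3.
The indifference curve has slope −4/3 at this bundle.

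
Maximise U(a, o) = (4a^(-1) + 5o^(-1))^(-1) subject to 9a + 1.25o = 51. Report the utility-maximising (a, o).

a* = 4, o* = 12

For CES with ρ = -1, MRS = (4/5)·(o/a)^2.
Tangency: set MRS = p_a/p_o = 9/1.25 = 7.2.
So (o/a)^2 = 9; taking the square root, o/a = 3, i.e. o = 3·a.
Substitute into the budget 9·a + 1.25·o = 51: 12.75·a = 51, so a* = 4 and o* = 3·4 = 12.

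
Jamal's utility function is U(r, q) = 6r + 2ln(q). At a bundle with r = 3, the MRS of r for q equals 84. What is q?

q = 28

MU_r = 6, MU_q = 2/q.
MRS = 6 ÷ (2/q).
MRS depends only on q: 3·q = 84 ⇒ q = 84/3 = 28.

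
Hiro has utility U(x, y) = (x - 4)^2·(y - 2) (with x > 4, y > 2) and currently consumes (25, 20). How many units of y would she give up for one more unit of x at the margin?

MRS = 12/7

MU_x = 2·(x−4)·(y−2), MU_y = (x−4)^2.
MRS = (2/1)·(y−2)/(x−4).
At (25, 20): MRS = 12/7.
The indifference curve has slope −12/7 at this bundle.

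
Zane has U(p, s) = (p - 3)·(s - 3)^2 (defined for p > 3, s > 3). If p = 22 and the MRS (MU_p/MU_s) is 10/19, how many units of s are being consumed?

MU_p = (s−3)^2, MU_s = 2·(p−3)·(s−3).
MRS = (1/2)·(s−3)/(p−3).
Substitute p = 22: MRS = (s − 3)/38. Setting this equal to 10/19 gives s − 3 = (10/19)·38 = 20, so s = 23.

s = 23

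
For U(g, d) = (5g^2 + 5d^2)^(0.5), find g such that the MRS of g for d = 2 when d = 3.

For CES with ρ = 2, MRS = (d/g)^(-1).
Setting (3/g)^(-1) = 2 gives 3/g = 0.5 and g = 6.

g = 6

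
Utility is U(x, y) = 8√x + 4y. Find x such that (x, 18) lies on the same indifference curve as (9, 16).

x = 4

U(9, 16) = 88.
Set U(x, 18) = 88 and solve.
With y = 18: 8√x = 88 − 4·18 = 16, so √x = 2 and x = 4.
Check: U(4, 18) = 88.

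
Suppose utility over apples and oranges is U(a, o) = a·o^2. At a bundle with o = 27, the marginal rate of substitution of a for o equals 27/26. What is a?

MU_a = o^2 and MU_o = 2·a·o.
MRS = MU_a/MU_o = (1/2)·o/a.
Substitute o = 27: MRS = 13.5/a. Setting 13.5/a = 27/26 gives a = 13.5/(27/26) = 13.

a = 13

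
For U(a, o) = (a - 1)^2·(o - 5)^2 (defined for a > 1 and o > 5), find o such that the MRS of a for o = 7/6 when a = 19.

o = 26

MU_a = 2·(a−1)·(o−5)^2, MU_o = 2·(a−1)^2·(o−5).
MRS = (o−5)/(a−1).
Substitute a = 19: MRS = (o − 5)/18. Setting this equal to 7/6 gives o − 5 = (7/6)·18 = 21, so o = 26.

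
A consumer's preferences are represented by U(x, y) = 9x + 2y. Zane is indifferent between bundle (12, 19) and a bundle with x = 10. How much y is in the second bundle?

y = 28

U(12, 19) = 146.
Set U(10, y) = 146 and solve.
9·10 + 2y = 146 ⇒ 2y = 56 ⇒ y = 28.
Check: U(10, 28) = 146.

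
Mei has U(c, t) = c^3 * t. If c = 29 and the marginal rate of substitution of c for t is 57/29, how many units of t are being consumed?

t = 19

MU_c = 3·c^2·t and MU_t = c^3.
MRS = MU_c/MU_t = (3/1)·t/c.
Substitute c = 29: MRS = t/(29/3). Setting t/(29/3) = 57/29 gives t = (57/29)·(29/3) = 19.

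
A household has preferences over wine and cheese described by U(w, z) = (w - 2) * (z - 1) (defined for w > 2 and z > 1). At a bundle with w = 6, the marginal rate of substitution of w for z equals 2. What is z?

z = 9

MU_w = (z−1), MU_z = (w−2).
MRS = (z−1)/(w−2).
Substitute w = 6: MRS = (z − 1)/4. Setting this equal to 2 gives z − 1 = 2·4 = 8, so z = 9.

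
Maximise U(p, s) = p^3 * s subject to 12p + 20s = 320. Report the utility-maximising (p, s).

MU_p = 3·p^2·s and MU_s = p^3.
MRS = MU_p/MU_s = (3/1)·s/p.
Tangency: set MRS = p_p/p_s = 12/20 = 0.6.
So (3/1)·s/p = 0.6, i.e. s = 0.2·p.
Substitute into the budget 12·p + 20·s = 320: 16·p = 320, so p* = 20.
Then s* = 0.2·20 = 4.

p* = 20, s* = 4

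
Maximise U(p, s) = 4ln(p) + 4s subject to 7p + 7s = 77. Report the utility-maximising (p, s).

p* = 1, s* = 10

MU_p = 4/p, MU_s = 4.
MRS = 4/p ÷ 4.
Tangency: set MRS = p_p/p_s = 7/7 = 1.
MRS depends only on p: 1/p = 1 ⇒ p* = 1/1 = 1.
From the budget, 7·s = 77 − 7·1 = 70, so s* = 10.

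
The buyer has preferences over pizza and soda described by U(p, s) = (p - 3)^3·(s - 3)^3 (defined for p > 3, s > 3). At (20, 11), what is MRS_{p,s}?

MU_p = 3·(p−3)^2·(s−3)^3, MU_s = 3·(p−3)^3·(s−3)^2.
MRS = (s−3)/(p−3).
At (20, 11): MRS = 8/17.
The indifference curve has slope −8/17 at this bundle.

MRS = 8/17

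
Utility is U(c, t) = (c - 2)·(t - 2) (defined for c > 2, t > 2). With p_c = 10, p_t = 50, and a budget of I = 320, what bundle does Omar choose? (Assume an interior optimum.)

MU_c = (t−2), MU_t = (c−2).
MRS = (t−2)/(c−2).
Tangency: set MRS = p_c/p_t = 10/50 = 0.2.
So (t − 2)/(c − 2) = 0.2, i.e. (t − 2) = 0.2·(c − 2).
Rewrite the budget in excess-of-subsistence terms: 10·(c − 2) + 50·(t − 2) = 320 − 10·2 − 50·2 = 200.
Substituting, 20·(c − 2) = 200, so c − 2 = 10 and c* = 12.
Then t − 2 = 0.2·10 = 2, so t* = 4.

c* = 12, t* = 4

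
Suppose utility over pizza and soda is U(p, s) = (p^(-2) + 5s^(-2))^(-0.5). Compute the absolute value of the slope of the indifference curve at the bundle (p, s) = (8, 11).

MRS = 1331/2560

For CES with ρ = -2, MRS = (1/5)·(s/p)^3.
At (8, 11): MRS = 1331/2560.
So at (8, 11) the consumer would give up 1331/2560 units of s for one more unit of p.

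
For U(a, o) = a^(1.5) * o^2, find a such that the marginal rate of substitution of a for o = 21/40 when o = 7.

MU_a = 1.5·√a·o^2 and MU_o = 2·a^(1.5)·o.
MRS = MU_a/MU_o = (0.75)·o/a.
Substitute o = 7: MRS = 5.25/a. Setting 5.25/a = 21/40 gives a = 5.25/(21/40) = 10.

a = 10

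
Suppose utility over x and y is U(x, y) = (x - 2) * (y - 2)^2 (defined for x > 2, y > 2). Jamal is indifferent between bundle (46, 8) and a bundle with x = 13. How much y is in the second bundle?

U(46, 8) = 1584.
Set U(13, y) = 1584 and solve.
With x = 13: (13 − 2) = 11, so (y − 2)^2 = 1584/11 = 144.
Taking the square root (with y > 2): y − 2 = 12, so y = 14.
Check: U(13, 14) = 1584.

y = 14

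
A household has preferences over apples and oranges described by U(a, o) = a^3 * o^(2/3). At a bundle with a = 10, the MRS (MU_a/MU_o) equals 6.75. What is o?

o = 15

MU_a = 3·a^2·o^(2/3) and MU_o = 2/3·a^3·o^(-1/3).
MRS = MU_a/MU_o = (4.5)·o/a.
Substitute a = 10: MRS = o/(20/9). Setting o/(20/9) = 6.75 gives o = 6.75·(20/9) = 15.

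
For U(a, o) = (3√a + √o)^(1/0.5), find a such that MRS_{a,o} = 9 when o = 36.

a = 4

For CES with ρ = 0.5, MRS = (3/1)·√(o/a).
Setting (3/1)·√(36/a) = 9 gives √(36/a) = 3, so 36/a = 9 and a = 4.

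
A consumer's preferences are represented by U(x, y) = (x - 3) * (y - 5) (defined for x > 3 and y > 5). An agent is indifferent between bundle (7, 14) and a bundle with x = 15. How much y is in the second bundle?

y = 8

U(7, 14) = 36.
Set U(15, y) = 36 and solve.
With x = 15: (15 − 3) = 12, so (y − 5) = 36/12 = 3.
So y = 5 + 3 = 8.
Check: U(15, 8) = 36.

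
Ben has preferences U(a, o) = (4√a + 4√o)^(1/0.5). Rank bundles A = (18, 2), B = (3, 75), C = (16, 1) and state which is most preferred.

Bundle B

Evaluate utility at each bundle:
U(A) = 512.000.
U(B) = 1728.000.
U(C) = 400.000.
Highest utility is B, so B ≻ A ≻ C.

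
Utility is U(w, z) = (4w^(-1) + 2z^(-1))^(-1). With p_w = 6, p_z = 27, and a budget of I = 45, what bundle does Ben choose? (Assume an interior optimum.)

For CES with ρ = -1, MRS = (4/2)·(z/w)^2.
Tangency: set MRS = p_w/p_z = 6/27 = 2/9.
So (z/w)^2 = 1/9; taking the square root, z/w = 1/3, i.e. z = (1/3)·w.
Substitute into the budget 6·w + 27·z = 45: 15·w = 45, so w* = 3 and z* = (1/3)·3 = 1.

w* = 3, z* = 1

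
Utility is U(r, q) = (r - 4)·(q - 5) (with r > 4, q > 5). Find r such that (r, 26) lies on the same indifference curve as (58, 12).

r = 22

U(58, 12) = 378.
Set U(r, 26) = 378 and solve.
With q = 26: (26 − 5) = 21, so (r − 4) = 378/21 = 18.
So r = 4 + 18 = 22.
Check: U(22, 26) = 378.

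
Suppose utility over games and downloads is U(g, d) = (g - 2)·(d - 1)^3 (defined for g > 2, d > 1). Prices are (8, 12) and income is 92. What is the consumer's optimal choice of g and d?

g* = 4, d* = 5

MU_g = (d−1)^3, MU_d = 3·(g−2)·(d−1)^2.
MRS = (1/3)·(d−1)/(g−2).
Tangency: set MRS = p_g/p_d = 8/12 = 2/3.
So (1/3)·(d − 1)/(g − 2) = 2/3, i.e. (d − 1) = 2·(g − 2).
Rewrite the budget in excess-of-subsistence terms: 8·(g − 2) + 12·(d − 1) = 92 − 8·2 − 12·1 = 64.
Substituting, 32·(g − 2) = 64, so g − 2 = 2 and g* = 4.
Then d − 1 = 2·2 = 4, so d* = 5.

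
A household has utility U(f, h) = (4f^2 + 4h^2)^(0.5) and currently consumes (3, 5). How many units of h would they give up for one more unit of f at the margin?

For CES with ρ = 2, MRS = (h/f)^(-1).
At (3, 5): MRS = 0.6.
The indifference curve has slope −0.6 at this bundle.

MRS = 0.6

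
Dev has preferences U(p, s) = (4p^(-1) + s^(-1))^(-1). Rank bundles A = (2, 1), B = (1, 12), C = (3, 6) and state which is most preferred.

Evaluate utility at each bundle:
U(A) = 0.333.
U(B) = 0.245.
U(C) = 0.667.
Highest utility is C, so C ≻ A ≻ B.

Bundle C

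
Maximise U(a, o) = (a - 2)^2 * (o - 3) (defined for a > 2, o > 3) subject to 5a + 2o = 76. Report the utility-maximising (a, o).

MU_a = 2·(a−2)·(o−3), MU_o = (a−2)^2.
MRS = (2/1)·(o−3)/(a−2).
Tangency: set MRS = p_a/p_o = 5/2 = 2.5.
So (2/1)·(o − 3)/(a − 2) = 2.5, i.e. (o − 3) = 1.25·(a − 2).
Rewrite the budget in excess-of-subsistence terms: 5·(a − 2) + 2·(o − 3) = 76 − 5·2 − 2·3 = 60.
Substituting, 7.5·(a − 2) = 60, so a − 2 = 8 and a* = 10.
Then o − 3 = 1.25·8 = 10, so o* = 13.

a* = 10, o* = 13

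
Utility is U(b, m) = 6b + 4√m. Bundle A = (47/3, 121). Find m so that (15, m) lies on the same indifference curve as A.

U(47/3, 121) = 138.
Set U(15, m) = 138 and solve.
With b = 15: 4√m = 138 − 6·15 = 48, so √m = 12 and m = 144.
Check: U(15, 144) = 138.

m = 144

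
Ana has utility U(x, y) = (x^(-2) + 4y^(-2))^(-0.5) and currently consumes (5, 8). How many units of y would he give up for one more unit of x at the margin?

MRS = 128/125

For CES with ρ = -2, MRS = (1/4)·(y/x)^3.
At (5, 8): MRS = 128/125.
That is, one extra unit of x is worth 128/125 units of y at the margin.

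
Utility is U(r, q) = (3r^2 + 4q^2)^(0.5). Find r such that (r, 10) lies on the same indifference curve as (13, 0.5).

U depends on (r, q) only through S = 3r^2 + 4q^2, so equal utility means equal S. At (13, 0.5): S = 508.
With q = 10: 4·10^2 = 400, so 3r^2 = 508 − 400 = 108, i.e. r^2 = 36.
Hence r = √36 = 6.
Check: U(6, 10) = 22.5389.

r = 6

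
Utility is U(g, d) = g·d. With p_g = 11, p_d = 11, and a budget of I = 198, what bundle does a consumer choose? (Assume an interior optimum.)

g* = 9, d* = 9

MU_g = d and MU_d = g.
MRS = MU_g/MU_d = d/g.
Tangency: set MRS = p_g/p_d = 11/11 = 1.
So d/g = 1, i.e. d = g.
Substitute into the budget 11·g + 11·d = 198: 22·g = 198, so g* = 9.
Then d* = 9.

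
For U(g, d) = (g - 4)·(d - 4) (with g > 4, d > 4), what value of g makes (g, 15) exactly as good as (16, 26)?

g = 28

U(16, 26) = 264.
Set U(g, 15) = 264 and solve.
With d = 15: (15 − 4) = 11, so (g − 4) = 264/11 = 24.
So g = 4 + 24 = 28.
Check: U(28, 15) = 264.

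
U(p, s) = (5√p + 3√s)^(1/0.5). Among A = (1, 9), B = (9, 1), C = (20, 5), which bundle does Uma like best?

Bundle C

Evaluate utility at each bundle:
U(A) = 196.000.
U(B) = 324.000.
U(C) = 845.000.
Highest utility is C, so C ≻ B ≻ A.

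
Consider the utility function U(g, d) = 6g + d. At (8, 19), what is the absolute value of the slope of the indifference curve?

MU_g = 6, MU_d = 1, so MRS = 6/1 = 6 at every bundle.
At (8, 19): MRS = 6.
That is, one extra unit of g is worth 6 units of d at the margin.

MRS = 6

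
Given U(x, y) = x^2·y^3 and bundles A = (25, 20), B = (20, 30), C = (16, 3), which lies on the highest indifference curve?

Bundle B

Evaluate utility at each bundle:
U(A) = 5000000.
U(B) = 10800000.
U(C) = 6912.
Highest utility is B, so B ≻ A ≻ C.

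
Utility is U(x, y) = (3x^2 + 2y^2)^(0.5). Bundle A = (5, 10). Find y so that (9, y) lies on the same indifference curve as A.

U depends on (x, y) only through S = 3x^2 + 2y^2, so equal utility means equal S. At (5, 10): S = 275.
With x = 9: 3·9^2 = 243, so 2y^2 = 275 − 243 = 32, i.e. y^2 = 16.
Hence y = √16 = 4.
Check: U(9, 4) = 16.5831.

y = 4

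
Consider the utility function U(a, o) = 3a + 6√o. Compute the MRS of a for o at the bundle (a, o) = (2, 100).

MU_a = 3, MU_o = 6/(2√o).
MRS = 3 ÷ (6/(2√o)).
At (2, 100): MRS = 10.
The indifference curve has slope −10 at this bundle.

MRS = 10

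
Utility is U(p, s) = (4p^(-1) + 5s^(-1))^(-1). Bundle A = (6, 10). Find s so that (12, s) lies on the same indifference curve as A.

s = 6

U depends on (p, s) only through S = 4p^(-1) + 5s^(-1), so equal utility means equal S. At (6, 10): S = 7/6.
With p = 12: 4·12^(-1) = 1/3, so 5s^(-1) = 7/6 − 1/3 = 5/6, i.e. s^(-1) = 1/6.
Hence s = 1/(1/6) = 6.
Check: U(12, 6) = 0.8571.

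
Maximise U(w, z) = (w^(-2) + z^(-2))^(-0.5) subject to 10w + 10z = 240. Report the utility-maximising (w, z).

w* = 12, z* = 12

For CES with ρ = -2, MRS = (z/w)^3.
Tangency: set MRS = p_w/p_z = 10/10 = 1.
So (z/w)^3 = 1; taking the cube root, z/w = 1, i.e. z = w.
Substitute into the budget 10·w + 10·z = 240: 20·w = 240, so w* = 12 and z* = 12.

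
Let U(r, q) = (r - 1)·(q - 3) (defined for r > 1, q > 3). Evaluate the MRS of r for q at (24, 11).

MU_r = (q−3), MU_q = (r−1).
MRS = (q−3)/(r−1).
At (24, 11): MRS = 8/23.
So at (24, 11) the consumer would give up 8/23 units of q for one more unit of r.

MRS = 8/23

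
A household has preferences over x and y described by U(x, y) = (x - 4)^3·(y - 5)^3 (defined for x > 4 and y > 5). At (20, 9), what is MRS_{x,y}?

MU_x = 3·(x−4)^2·(y−5)^3, MU_y = 3·(x−4)^3·(y−5)^2.
MRS = (y−5)/(x−4).
At (20, 9): MRS = 0.25.
So at (20, 9) the consumer would give up 0.25 units of y for one more unit of x.

MRS = 0.25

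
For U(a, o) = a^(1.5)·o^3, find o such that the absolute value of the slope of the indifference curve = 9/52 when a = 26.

o = 9

MU_a = 1.5·√a·o^3 and MU_o = 3·a^(1.5)·o^2.
MRS = MU_a/MU_o = (0.5)·o/a.
Substitute a = 26: MRS = o/52. Setting o/52 = 9/52 gives o = (9/52)·52 = 9.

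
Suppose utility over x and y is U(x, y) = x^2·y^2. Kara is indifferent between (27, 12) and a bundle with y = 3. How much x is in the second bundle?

x = 108

U(27, 12) = 104976.
Set U(x, 3) = 104976 and solve.
With y = 3: 3^2 = 9, so x^2 = 104976/9 = 11664; taking the square root, x = 108.
Check: U(108, 3) = 104976.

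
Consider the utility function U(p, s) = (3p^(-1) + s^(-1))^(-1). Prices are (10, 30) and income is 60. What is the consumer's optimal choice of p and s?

p* = 3, s* = 1

For CES with ρ = -1, MRS = (3/1)·(s/p)^2.
Tangency: set MRS = p_p/p_s = 10/30 = 1/3.
So (s/p)^2 = 1/9; taking the square root, s/p = 1/3, i.e. s = (1/3)·p.
Substitute into the budget 10·p + 30·s = 60: 20·p = 60, so p* = 3 and s* = (1/3)·3 = 1.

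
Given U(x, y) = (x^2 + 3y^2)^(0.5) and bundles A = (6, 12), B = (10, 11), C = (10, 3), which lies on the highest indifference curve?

Evaluate utility at each bundle:
U(A) = 21.633.
U(B) = 21.517.
U(C) = 11.269.
Highest utility is A, so A ≻ B ≻ C.

Bundle A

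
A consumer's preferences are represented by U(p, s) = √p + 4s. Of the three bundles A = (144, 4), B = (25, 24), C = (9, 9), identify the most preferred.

Evaluate utility at each bundle:
U(A) = 28.000.
U(B) = 101.000.
U(C) = 39.000.
Highest utility is B, so B ≻ C ≻ A.

Bundle B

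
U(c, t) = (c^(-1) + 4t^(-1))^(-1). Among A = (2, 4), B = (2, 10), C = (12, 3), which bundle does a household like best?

Bundle B

Evaluate utility at each bundle:
U(A) = 0.667.
U(B) = 1.111.
U(C) = 0.706.
Highest utility is B, so B ≻ C ≻ A.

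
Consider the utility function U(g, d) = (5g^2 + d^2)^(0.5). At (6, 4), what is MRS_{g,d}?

For CES with ρ = 2, MRS = (5/1)·(d/g)^(-1).
At (6, 4): MRS = 7.5.
The indifference curve has slope −7.5 at this bundle.

MRS = 7.5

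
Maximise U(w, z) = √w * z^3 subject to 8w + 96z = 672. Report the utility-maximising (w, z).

MU_w = 0.5·w^(-0.5)·z^3 and MU_z = 3·√w·z^2.
MRS = MU_w/MU_z = (1/6)·z/w.
Tangency: set MRS = p_w/p_z = 8/96 = 1/12.
So (1/6)·z/w = 1/12, i.e. z = 0.5·w.
Substitute into the budget 8·w + 96·z = 672: 56·w = 672, so w* = 12.
Then z* = 0.5·12 = 6.

w* = 12, z* = 6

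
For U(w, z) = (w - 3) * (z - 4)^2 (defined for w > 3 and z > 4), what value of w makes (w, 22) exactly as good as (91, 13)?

w = 25

U(91, 13) = 7128.
Set U(w, 22) = 7128 and solve.
With z = 22: (22 − 4)^2 = 324, so (w − 3) = 7128/324 = 22.
So w = 3 + 22 = 25.
Check: U(25, 22) = 7128.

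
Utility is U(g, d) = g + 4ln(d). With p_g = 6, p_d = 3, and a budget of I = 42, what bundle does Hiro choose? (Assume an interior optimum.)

g* = 3, d* = 8

MU_g = 1, MU_d = 4/d.
MRS = 1 ÷ (4/d).
Tangency: set MRS = p_g/p_d = 6/3 = 2.
MRS depends only on d: 0.25·d = 2 ⇒ d* = 2/0.25 = 8.
From the budget, 6·g = 42 − 3·8 = 18, so g* = 3.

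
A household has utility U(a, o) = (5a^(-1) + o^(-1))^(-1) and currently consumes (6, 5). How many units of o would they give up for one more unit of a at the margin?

MRS = 125/36

For CES with ρ = -1, MRS = (5/1)·(o/a)^2.
At (6, 5): MRS = 125/36.
So at (6, 5) the consumer would give up 125/36 units of o for one more unit of a.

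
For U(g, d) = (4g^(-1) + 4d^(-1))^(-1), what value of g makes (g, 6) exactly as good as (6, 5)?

U depends on (g, d) only through S = 4g^(-1) + 4d^(-1), so equal utility means equal S. At (6, 5): S = 22/15.
With d = 6: 4·6^(-1) = 2/3, so 4g^(-1) = 22/15 − 2/3 = 0.8, i.e. g^(-1) = 0.2.
Hence g = 1/0.2 = 5.
Check: U(5, 6) = 0.6818.

g = 5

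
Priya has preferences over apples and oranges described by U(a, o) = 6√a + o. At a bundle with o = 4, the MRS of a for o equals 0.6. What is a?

MU_a = 6/(2√a), MU_o = 1.
MRS = 6/(2√a) ÷ 1.
MRS depends only on a: 3/√a = 0.6 ⇒ √a = 3/0.6 = 5 ⇒ a = 25.

a = 25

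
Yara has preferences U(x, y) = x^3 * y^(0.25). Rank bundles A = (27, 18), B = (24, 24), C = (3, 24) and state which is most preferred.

Evaluate utility at each bundle:
U(A) = 40542.397.
U(B) = 30597.542.
U(C) = 59.761.
Highest utility is A, so A ≻ B ≻ C.

Bundle A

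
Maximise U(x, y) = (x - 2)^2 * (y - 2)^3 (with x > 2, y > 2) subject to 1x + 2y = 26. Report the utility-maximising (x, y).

x* = 10, y* = 8

MU_x = 2·(x−2)·(y−2)^3, MU_y = 3·(x−2)^2·(y−2)^2.
MRS = (2/3)·(y−2)/(x−2).
Tangency: set MRS = p_x/p_y = 1/2 = 0.5.
So (2/3)·(y − 2)/(x − 2) = 0.5, i.e. (y − 2) = 0.75·(x − 2).
Rewrite the budget in excess-of-subsistence terms: 1·(x − 2) + 2·(y − 2) = 26 − 1·2 − 2·2 = 20.
Substituting, 2.5·(x − 2) = 20, so x − 2 = 8 and x* = 10.
Then y − 2 = 0.75·8 = 6, so y* = 8.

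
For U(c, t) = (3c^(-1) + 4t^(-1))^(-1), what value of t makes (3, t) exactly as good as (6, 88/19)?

U depends on (c, t) only through S = 3c^(-1) + 4t^(-1), so equal utility means equal S. At (6, 88/19): S = 15/11.
With c = 3: 3·3^(-1) = 1, so 4t^(-1) = 15/11 − 1 = 4/11, i.e. t^(-1) = 1/11.
Hence t = 1/(1/11) = 11.
Check: U(3, 11) = 0.7333.

t = 11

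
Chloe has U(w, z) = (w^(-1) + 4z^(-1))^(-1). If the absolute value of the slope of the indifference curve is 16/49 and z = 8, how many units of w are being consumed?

w = 7

For CES with ρ = -1, MRS = (1/4)·(z/w)^2.
Setting (1/4)·(8/w)^2 = 16/49 gives (8/w)^2 = 64/49, so 8/w = 8/7 and w = 7.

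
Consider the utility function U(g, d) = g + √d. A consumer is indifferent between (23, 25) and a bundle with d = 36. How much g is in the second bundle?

g = 22

U(23, 25) = 28.
Set U(g, 36) = 28 and solve.
With d = 36: √36 = 6, so g = 28 − 6 = 22.
Check: U(22, 36) = 28.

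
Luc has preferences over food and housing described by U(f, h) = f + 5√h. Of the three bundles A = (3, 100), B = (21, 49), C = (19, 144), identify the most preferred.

Bundle C

Evaluate utility at each bundle:
U(A) = 53.000.
U(B) = 56.000.
U(C) = 79.000.
Highest utility is C, so C ≻ B ≻ A.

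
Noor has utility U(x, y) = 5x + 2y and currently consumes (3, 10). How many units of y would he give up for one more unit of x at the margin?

MRS = 2.5

MU_x = 5, MU_y = 2, so MRS = 5/2 = 2.5 at every bundle.
At (3, 10): MRS = 2.5.
So at (3, 10) the consumer would give up 2.5 units of y for one more unit of x.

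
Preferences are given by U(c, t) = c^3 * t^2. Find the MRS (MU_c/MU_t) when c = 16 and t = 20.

MRS = 1.875

MU_c = 3·c^2·t^2 and MU_t = 2·c^3·t.
MRS = MU_c/MU_t = (3/2)·t/c.
At (16, 20): MRS = 1.875.
The indifference curve has slope −1.875 at this bundle.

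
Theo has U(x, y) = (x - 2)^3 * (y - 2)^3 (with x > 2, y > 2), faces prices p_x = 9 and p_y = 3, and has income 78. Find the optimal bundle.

x* = 5, y* = 11

MU_x = 3·(x−2)^2·(y−2)^3, MU_y = 3·(x−2)^3·(y−2)^2.
MRS = (y−2)/(x−2).
Tangency: set MRS = p_x/p_y = 9/3 = 3.
So (y − 2)/(x − 2) = 3, i.e. (y − 2) = 3·(x − 2).
Rewrite the budget in excess-of-subsistence terms: 9·(x − 2) + 3·(y − 2) = 78 − 9·2 − 3·2 = 54.
Substituting, 18·(x − 2) = 54, so x − 2 = 3 and x* = 5.
Then y − 2 = 3·3 = 9, so y* = 11.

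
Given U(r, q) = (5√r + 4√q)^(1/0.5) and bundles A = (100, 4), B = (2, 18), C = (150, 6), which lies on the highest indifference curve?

Bundle C

Evaluate utility at each bundle:
U(A) = 3364.000.
U(B) = 578.000.
U(C) = 5046.000.
Highest utility is C, so C ≻ A ≻ B.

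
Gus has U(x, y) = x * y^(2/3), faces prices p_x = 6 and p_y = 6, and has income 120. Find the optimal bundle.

x* = 12, y* = 8

MU_x = y^(2/3) and MU_y = 2/3·x·y^(-1/3).
MRS = MU_x/MU_y = (1.5)·y/x.
Tangency: set MRS = p_x/p_y = 6/6 = 1.
So (1.5)·y/x = 1, i.e. y = (2/3)·x.
Substitute into the budget 6·x + 6·y = 120: 10·x = 120, so x* = 12.
Then y* = (2/3)·12 = 8.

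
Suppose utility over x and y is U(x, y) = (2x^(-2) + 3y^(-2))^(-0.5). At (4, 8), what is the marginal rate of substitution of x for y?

For CES with ρ = -2, MRS = (2/3)·(y/x)^3.
At (4, 8): MRS = 16/3.
So at (4, 8) the consumer would give up 16/3 units of y for one more unit of x.

MRS = 16/3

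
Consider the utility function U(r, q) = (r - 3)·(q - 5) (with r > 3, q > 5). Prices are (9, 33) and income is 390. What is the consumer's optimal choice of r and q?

MU_r = (q−5), MU_q = (r−3).
MRS = (q−5)/(r−3).
Tangency: set MRS = p_r/p_q = 9/33 = 3/11.
So (q − 5)/(r − 3) = 3/11, i.e. (q − 5) = (3/11)·(r − 3).
Rewrite the budget in excess-of-subsistence terms: 9·(r − 3) + 33·(q − 5) = 390 − 9·3 − 33·5 = 198.
Substituting, 18·(r − 3) = 198, so r − 3 = 11 and r* = 14.
Then q − 5 = (3/11)·11 = 3, so q* = 8.

r* = 14, q* = 8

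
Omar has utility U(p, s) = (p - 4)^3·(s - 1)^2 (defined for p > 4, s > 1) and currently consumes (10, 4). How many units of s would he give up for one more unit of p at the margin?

MU_p = 3·(p−4)^2·(s−1)^2, MU_s = 2·(p−4)^3·(s−1).
MRS = (3/2)·(s−1)/(p−4).
At (10, 4): MRS = 0.75.
The indifference curve has slope −0.75 at this bundle.

MRS = 0.75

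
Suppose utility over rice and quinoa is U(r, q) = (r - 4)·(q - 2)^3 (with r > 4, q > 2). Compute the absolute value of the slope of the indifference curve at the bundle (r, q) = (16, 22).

MU_r = (q−2)^3, MU_q = 3·(r−4)·(q−2)^2.
MRS = (1/3)·(q−2)/(r−4).
At (16, 22): MRS = 5/9.
So at (16, 22) the consumer would give up 5/9 units of q for one more unit of r.

MRS = 5/9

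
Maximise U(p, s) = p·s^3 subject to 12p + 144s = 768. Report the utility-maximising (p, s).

p* = 16, s* = 4

MU_p = s^3 and MU_s = 3·p·s^2.
MRS = MU_p/MU_s = (1/3)·s/p.
Tangency: set MRS = p_p/p_s = 12/144 = 1/12.
So (1/3)·s/p = 1/12, i.e. s = 0.25·p.
Substitute into the budget 12·p + 144·s = 768: 48·p = 768, so p* = 16.
Then s* = 0.25·16 = 4.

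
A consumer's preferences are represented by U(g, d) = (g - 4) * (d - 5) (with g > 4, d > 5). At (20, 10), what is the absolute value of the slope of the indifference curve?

MU_g = (d−5), MU_d = (g−4).
MRS = (d−5)/(g−4).
At (20, 10): MRS = 5/16.
The indifference curve has slope −5/16 at this bundle.

MRS = 5/16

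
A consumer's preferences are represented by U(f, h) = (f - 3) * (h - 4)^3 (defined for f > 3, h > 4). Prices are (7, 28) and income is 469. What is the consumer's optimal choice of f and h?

f* = 15, h* = 13

MU_f = (h−4)^3, MU_h = 3·(f−3)·(h−4)^2.
MRS = (1/3)·(h−4)/(f−3).
Tangency: set MRS = p_f/p_h = 7/28 = 0.25.
So (1/3)·(h − 4)/(f − 3) = 0.25, i.e. (h − 4) = 0.75·(f − 3).
Rewrite the budget in excess-of-subsistence terms: 7·(f − 3) + 28·(h − 4) = 469 − 7·3 − 28·4 = 336.
Substituting, 28·(f − 3) = 336, so f − 3 = 12 and f* = 15.
Then h − 4 = 0.75·12 = 9, so h* = 13.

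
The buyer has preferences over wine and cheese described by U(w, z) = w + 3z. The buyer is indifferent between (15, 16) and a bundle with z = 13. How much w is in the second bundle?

w = 24

U(15, 16) = 63.
Set U(w, 13) = 63 and solve.
w + 3·13 = 63 ⇒ w = 24 ⇒ w = 24.
Check: U(24, 13) = 63.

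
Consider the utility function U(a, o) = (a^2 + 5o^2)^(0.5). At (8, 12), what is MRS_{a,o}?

For CES with ρ = 2, MRS = (1/5)·(o/a)^(-1).
At (8, 12): MRS = 2/15.
The indifference curve has slope −2/15 at this bundle.

MRS = 2/15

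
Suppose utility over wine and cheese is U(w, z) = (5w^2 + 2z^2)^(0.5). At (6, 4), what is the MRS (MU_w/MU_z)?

MRS = 3.75

For CES with ρ = 2, MRS = (5/2)·(z/w)^(-1).
At (6, 4): MRS = 3.75.
The indifference curve has slope −3.75 at this bundle.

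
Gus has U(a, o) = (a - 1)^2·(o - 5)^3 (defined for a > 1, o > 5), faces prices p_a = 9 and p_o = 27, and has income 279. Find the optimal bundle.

a* = 7, o* = 8

MU_a = 2·(a−1)·(o−5)^3, MU_o = 3·(a−1)^2·(o−5)^2.
MRS = (2/3)·(o−5)/(a−1).
Tangency: set MRS = p_a/p_o = 9/27 = 1/3.
So (2/3)·(o − 5)/(a − 1) = 1/3, i.e. (o − 5) = 0.5·(a − 1).
Rewrite the budget in excess-of-subsistence terms: 9·(a − 1) + 27·(o − 5) = 279 − 9·1 − 27·5 = 135.
Substituting, 22.5·(a − 1) = 135, so a − 1 = 6 and a* = 7.
Then o − 5 = 0.5·6 = 3, so o* = 8.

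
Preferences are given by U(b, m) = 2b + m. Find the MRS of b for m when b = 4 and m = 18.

MRS = 2

MU_b = 2, MU_m = 1, so MRS = 2/1 = 2 at every bundle.
At (4, 18): MRS = 2.
That is, one extra unit of b is worth 2 units of m at the margin.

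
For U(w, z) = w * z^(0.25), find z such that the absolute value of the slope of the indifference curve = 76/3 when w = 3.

z = 19

MU_w = z^(0.25) and MU_z = 0.25·w·z^(-0.75).
MRS = MU_w/MU_z = (4)·z/w.
Substitute w = 3: MRS = z/0.75. Setting z/0.75 = 76/3 gives z = (76/3)·0.75 = 19.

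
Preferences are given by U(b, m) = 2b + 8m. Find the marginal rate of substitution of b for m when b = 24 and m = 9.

MRS = 0.25

MU_b = 2, MU_m = 8, so MRS = 2/8 = 0.25 at every bundle.
At (24, 9): MRS = 0.25.
So at (24, 9) the consumer would give up 0.25 units of m for one more unit of b.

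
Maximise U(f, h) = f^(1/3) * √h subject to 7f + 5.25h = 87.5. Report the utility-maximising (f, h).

f* = 5, h* = 10

MU_f = 1/3·f^(-2/3)·√h and MU_h = 0.5·f^(1/3)·h^(-0.5).
MRS = MU_f/MU_h = (2/3)·h/f.
Tangency: set MRS = p_f/p_h = 7/5.25 = 4/3.
So (2/3)·h/f = 4/3, i.e. h = 2·f.
Substitute into the budget 7·f + 5.25·h = 87.5: 17.5·f = 87.5, so f* = 5.
Then h* = 2·5 = 10.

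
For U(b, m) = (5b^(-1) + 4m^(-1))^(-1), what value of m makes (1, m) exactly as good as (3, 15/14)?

U depends on (b, m) only through S = 5b^(-1) + 4m^(-1), so equal utility means equal S. At (3, 15/14): S = 5.4.
With b = 1: 5·1^(-1) = 5, so 4m^(-1) = 5.4 − 5 = 0.4, i.e. m^(-1) = 0.1.
Hence m = 1/0.1 = 10.
Check: U(1, 10) = 0.1852.

m = 10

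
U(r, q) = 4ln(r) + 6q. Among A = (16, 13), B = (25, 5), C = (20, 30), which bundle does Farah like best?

Bundle C

Evaluate utility at each bundle:
U(A) = 89.090.
U(B) = 42.876.
U(C) = 191.983.
Highest utility is C, so C ≻ A ≻ B.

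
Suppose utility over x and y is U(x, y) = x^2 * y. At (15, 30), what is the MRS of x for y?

MRS = 4

MU_x = 2·x·y and MU_y = x^2.
MRS = MU_x/MU_y = (2/1)·y/x.
At (15, 30): MRS = 4.
That is, one extra unit of x is worth 4 units of y at the margin.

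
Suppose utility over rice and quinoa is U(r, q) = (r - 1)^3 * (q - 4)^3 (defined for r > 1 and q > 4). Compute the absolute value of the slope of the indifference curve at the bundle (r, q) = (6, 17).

MU_r = 3·(r−1)^2·(q−4)^3, MU_q = 3·(r−1)^3·(q−4)^2.
MRS = (q−4)/(r−1).
At (6, 17): MRS = 2.6.
That is, one extra unit of r is worth 2.6 units of q at the margin.

MRS = 2.6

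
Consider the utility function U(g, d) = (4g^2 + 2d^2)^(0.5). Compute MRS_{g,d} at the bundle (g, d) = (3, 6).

MRS = 1

For CES with ρ = 2, MRS = (4/2)·(d/g)^(-1).
At (3, 6): MRS = 1.
So at (3, 6) the consumer would give up 1 units of d for one more unit of g.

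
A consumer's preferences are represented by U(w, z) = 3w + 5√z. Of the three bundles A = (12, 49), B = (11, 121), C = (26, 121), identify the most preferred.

Bundle C

Evaluate utility at each bundle:
U(A) = 71.000.
U(B) = 88.000.
U(C) = 133.000.
Highest utility is C, so C ≻ B ≻ A.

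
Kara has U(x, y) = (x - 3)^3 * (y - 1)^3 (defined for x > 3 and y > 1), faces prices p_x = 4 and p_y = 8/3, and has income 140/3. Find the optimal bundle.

MU_x = 3·(x−3)^2·(y−1)^3, MU_y = 3·(x−3)^3·(y−1)^2.
MRS = (y−1)/(x−3).
Tangency: set MRS = p_x/p_y = 4/(8/3) = 1.5.
So (y − 1)/(x − 3) = 1.5, i.e. (y − 1) = 1.5·(x − 3).
Rewrite the budget in excess-of-subsistence terms: 4·(x − 3) + (8/3)·(y − 1) = 140/3 − 4·3 − (8/3)·1 = 32.
Substituting, 8·(x − 3) = 32, so x − 3 = 4 and x* = 7.
Then y − 1 = 1.5·4 = 6, so y* = 7.

x* = 7, y* = 7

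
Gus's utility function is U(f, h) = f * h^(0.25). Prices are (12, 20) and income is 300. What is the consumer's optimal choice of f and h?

MU_f = h^(0.25) and MU_h = 0.25·f·h^(-0.75).
MRS = MU_f/MU_h = (4)·h/f.
Tangency: set MRS = p_f/p_h = 12/20 = 0.6.
So (4)·h/f = 0.6, i.e. h = 0.15·f.
Substitute into the budget 12·f + 20·h = 300: 15·f = 300, so f* = 20.
Then h* = 0.15·20 = 3.

f* = 20, h* = 3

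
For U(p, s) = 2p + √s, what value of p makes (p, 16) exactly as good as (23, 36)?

p = 24

U(23, 36) = 52.
Set U(p, 16) = 52 and solve.
With s = 16: √16 = 4, so 2p = 52 − 4 = 48 and p = 24.
Check: U(24, 16) = 52.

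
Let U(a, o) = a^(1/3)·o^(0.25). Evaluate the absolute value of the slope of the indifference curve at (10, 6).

MU_a = 1/3·a^(-2/3)·o^(0.25) and MU_o = 0.25·a^(1/3)·o^(-0.75).
MRS = MU_a/MU_o = (4/3)·o/a.
At (10, 6): MRS = 0.8.
So at (10, 6) the consumer would give up 0.8 units of o for one more unit of a.

MRS = 0.8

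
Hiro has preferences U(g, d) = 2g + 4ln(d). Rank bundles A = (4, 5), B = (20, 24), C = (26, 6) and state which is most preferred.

Evaluate utility at each bundle:
U(A) = 14.438.
U(B) = 52.712.
U(C) = 59.167.
Highest utility is C, so C ≻ B ≻ A.

Bundle C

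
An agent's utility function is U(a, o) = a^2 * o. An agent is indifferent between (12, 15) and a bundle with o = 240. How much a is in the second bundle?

U(12, 15) = 2160.
Set U(a, 240) = 2160 and solve.
With o = 240: a^2 = 2160/240 = 9; taking the square root, a = 3.
Check: U(3, 240) = 2160.

a = 3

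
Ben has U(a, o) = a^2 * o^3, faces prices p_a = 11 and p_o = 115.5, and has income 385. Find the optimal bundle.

MU_a = 2·a·o^3 and MU_o = 3·a^2·o^2.
MRS = MU_a/MU_o = (2/3)·o/a.
Tangency: set MRS = p_a/p_o = 11/115.5 = 2/21.
So (2/3)·o/a = 2/21, i.e. o = (1/7)·a.
Substitute into the budget 11·a + 115.5·o = 385: 27.5·a = 385, so a* = 14.
Then o* = (1/7)·14 = 2.

a* = 14, o* = 2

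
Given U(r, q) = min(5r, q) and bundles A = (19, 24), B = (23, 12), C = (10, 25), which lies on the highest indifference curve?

Bundle C

Evaluate utility at each bundle:
U(A) = 24.
U(B) = 12.
U(C) = 25.
Highest utility is C, so C ≻ A ≻ B.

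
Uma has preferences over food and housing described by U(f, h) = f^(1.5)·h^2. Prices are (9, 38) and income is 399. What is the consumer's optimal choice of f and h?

f* = 19, h* = 6

MU_f = 1.5·√f·h^2 and MU_h = 2·f^(1.5)·h.
MRS = MU_f/MU_h = (0.75)·h/f.
Tangency: set MRS = p_f/p_h = 9/38.
So (0.75)·h/f = 9/38, i.e. h = (6/19)·f.
Substitute into the budget 9·f + 38·h = 399: 21·f = 399, so f* = 19.
Then h* = (6/19)·19 = 6.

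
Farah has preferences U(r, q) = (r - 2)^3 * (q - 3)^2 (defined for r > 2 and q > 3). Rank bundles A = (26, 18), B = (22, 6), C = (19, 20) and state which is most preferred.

Evaluate utility at each bundle:
U(A) = 3110400.
U(B) = 72000.
U(C) = 1419857.
Highest utility is A, so A ≻ C ≻ B.

Bundle A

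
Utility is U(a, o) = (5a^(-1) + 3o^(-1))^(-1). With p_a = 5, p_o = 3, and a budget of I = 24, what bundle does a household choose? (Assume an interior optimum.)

For CES with ρ = -1, MRS = (5/3)·(o/a)^2.
Tangency: set MRS = p_a/p_o = 5/3.
So (o/a)^2 = 1; taking the square root, o/a = 1, i.e. o = a.
Substitute into the budget 5·a + 3·o = 24: 8·a = 24, so a* = 3 and o* = 3.

a* = 3, o* = 3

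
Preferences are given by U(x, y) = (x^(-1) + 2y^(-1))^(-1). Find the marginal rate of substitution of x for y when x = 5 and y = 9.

For CES with ρ = -1, MRS = (1/2)·(y/x)^2.
At (5, 9): MRS = 81/50.
So at (5, 9) the consumer would give up 81/50 units of y for one more unit of x.

MRS = 81/50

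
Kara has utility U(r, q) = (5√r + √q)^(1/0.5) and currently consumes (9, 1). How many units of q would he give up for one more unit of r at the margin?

For CES with ρ = 0.5, MRS = (5/1)·√(q/r).
At (9, 1): MRS = 5/3.
The indifference curve has slope −5/3 at this bundle.

MRS = 5/3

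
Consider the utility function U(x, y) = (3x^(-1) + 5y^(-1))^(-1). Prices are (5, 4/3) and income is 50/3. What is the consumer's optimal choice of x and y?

x* = 2, y* = 5

For CES with ρ = -1, MRS = (3/5)·(y/x)^2.
Tangency: set MRS = p_x/p_y = 5/(4/3) = 3.75.
So (y/x)^2 = 6.25; taking the square root, y/x = 2.5, i.e. y = 2.5·x.
Substitute into the budget 5·x + (4/3)·y = 50/3: (25/3)·x = 50/3, so x* = 2 and y* = 2.5·2 = 5.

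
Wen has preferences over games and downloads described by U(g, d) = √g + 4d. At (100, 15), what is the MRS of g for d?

MRS = 1/80

MU_g = 1/(2√g), MU_d = 4.
MRS = 1/(2√g) ÷ 4.
At (100, 15): MRS = 1/80.
So at (100, 15) the consumer would give up 1/80 units of d for one more unit of g.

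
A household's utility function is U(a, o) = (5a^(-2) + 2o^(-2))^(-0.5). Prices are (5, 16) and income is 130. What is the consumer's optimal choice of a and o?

a* = 10, o* = 5

For CES with ρ = -2, MRS = (5/2)·(o/a)^3.
Tangency: set MRS = p_a/p_o = 5/16.
So (o/a)^3 = 0.125; taking the cube root, o/a = 0.5, i.e. o = 0.5·a.
Substitute into the budget 5·a + 16·o = 130: 13·a = 130, so a* = 10 and o* = 0.5·10 = 5.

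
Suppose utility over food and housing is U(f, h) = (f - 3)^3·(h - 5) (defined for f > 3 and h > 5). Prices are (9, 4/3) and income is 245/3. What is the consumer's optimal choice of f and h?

f* = 7, h* = 14

MU_f = 3·(f−3)^2·(h−5), MU_h = (f−3)^3.
MRS = (3/1)·(h−5)/(f−3).
Tangency: set MRS = p_f/p_h = 9/(4/3) = 6.75.
So (3/1)·(h − 5)/(f − 3) = 6.75, i.e. (h − 5) = 2.25·(f − 3).
Rewrite the budget in excess-of-subsistence terms: 9·(f − 3) + (4/3)·(h − 5) = 245/3 − 9·3 − (4/3)·5 = 48.
Substituting, 12·(f − 3) = 48, so f − 3 = 4 and f* = 7.
Then h − 5 = 2.25·4 = 9, so h* = 14.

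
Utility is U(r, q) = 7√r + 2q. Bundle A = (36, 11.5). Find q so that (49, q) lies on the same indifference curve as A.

U(36, 11.5) = 65.
Set U(49, q) = 65 and solve.
With r = 49: √49 = 7, so 2q = 65 − 7·7 = 16 and q = 8.
Check: U(49, 8) = 65.

q = 8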